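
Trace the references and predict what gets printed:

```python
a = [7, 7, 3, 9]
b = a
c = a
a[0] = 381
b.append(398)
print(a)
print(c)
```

Key concept: multiple aliases.
Step by step:
`a = [7, 7, 3, 9]` → a = [7, 7, 3, 9]
`b = a` → b = [7, 7, 3, 9] (same object as a)
`c = a` → c = [7, 7, 3, 9] (same object as a, b)
`a[0] = 381` → a = [381, 7, 3, 9] (same object as b, c); b = [381, 7, 3, 9] (same object as a, c); c = [381, 7, 3, 9] (same object as a, b)
`b.append(398)` → a = [381, 7, 3, 9, 398] (same object as b, c); b = [381, 7, 3, 9, 398] (same object as a, c); c = [381, 7, 3, 9, 398] (same object as a, b)
`print(a)` → prints [381, 7, 3, 9, 398]
`print(c)` → prints [381, 7, 3, 9, 398]

Answer:
[381, 7, 3, 9, 398]
[381, 7, 3, 9, 398]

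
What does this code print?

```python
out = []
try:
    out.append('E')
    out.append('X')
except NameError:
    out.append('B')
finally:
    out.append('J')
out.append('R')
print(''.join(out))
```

Execution trace: 'E' (try body) → 'X' (try body, no exception) → 'J' (finally) → 'R' (after the try/except). Output: EXJR

Answer: EXJR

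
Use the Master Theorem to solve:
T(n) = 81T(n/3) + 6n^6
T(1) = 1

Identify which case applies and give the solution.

a=81, b=3, f(n)=6n^6. log_3(81) = 4. Since c=6 > 4 and the regularity condition holds (81(n/3)^6 = (81/3^6)n^6 with 81/3^6 < 1), Case 3 applies: T(n) = Θ(f(n)) = O(n^6).

Answer: O(n^6) - Case 3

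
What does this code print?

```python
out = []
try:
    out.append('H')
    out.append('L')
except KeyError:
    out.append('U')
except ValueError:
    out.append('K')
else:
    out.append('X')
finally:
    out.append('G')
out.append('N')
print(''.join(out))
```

Execution trace: 'H' (try body) → 'L' (try body, no exception) → 'X' (else) → 'G' (finally) → 'N' (after the try/except). Output: HLXGN

Answer: HLXGN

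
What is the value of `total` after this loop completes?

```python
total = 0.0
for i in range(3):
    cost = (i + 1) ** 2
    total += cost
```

Sum of squared losses 1² + 2² + ... + 3²
`total` takes the values: 0.0 → 1.0 → 5.0 → 14.0

Answer: 14.0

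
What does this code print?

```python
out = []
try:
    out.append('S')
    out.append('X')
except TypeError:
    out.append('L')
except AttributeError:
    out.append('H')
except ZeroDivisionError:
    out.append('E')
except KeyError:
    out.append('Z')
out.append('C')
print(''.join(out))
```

Execution trace: 'S' (try body) → 'X' (try body, no exception) → 'C' (after the try/except). Output: SXC

Answer: SXC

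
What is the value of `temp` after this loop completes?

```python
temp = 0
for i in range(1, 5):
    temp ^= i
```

XOR of 1 to 4
`temp` takes the values: 0 → 1 → 3 → 0 → 4

Answer: 4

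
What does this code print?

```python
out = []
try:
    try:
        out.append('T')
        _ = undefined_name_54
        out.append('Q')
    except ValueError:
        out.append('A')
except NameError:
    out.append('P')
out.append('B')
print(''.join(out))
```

Execution trace: 'T' (try body) → 'P' (outer except NameError) → 'B' (after the try/except). Output: TPB

Answer: TPB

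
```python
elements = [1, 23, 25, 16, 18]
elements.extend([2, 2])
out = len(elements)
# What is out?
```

Trace:
`elements = [1, 23, 25, 16, 18]` → elements = [1, 23, 25, 16, 18]
`elements.extend([2, 2])` → elements = [1, 23, 25, 16, 18, 2, 2]
`out = len(elements)` → out = 7
So out = 7

Answer: 7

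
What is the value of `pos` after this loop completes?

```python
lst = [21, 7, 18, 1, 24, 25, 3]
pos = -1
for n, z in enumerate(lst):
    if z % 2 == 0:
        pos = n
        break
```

First even number index in [21, 7, 18, 1, 24, 25, 3]
`pos` takes the values: -1 → 2

Answer: 2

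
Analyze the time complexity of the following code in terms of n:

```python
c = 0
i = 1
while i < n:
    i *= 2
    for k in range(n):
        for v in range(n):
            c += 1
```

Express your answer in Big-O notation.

Each loop level contributes: log n × n × n. Multiplying the contributions gives O(n^2 log n).

Answer: O(n^2 log n)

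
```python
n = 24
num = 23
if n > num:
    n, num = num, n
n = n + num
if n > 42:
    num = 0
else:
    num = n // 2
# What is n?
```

Trace:
`n = 24` → n = 24
`num = 23` → num = 23
`if n > num: ...` → n > num is True → n = 23; num = 24
`n = n + num` → n = 47
`if n > 42: ...` → n > 42 is True → num = 0
So n = 47

Answer: 47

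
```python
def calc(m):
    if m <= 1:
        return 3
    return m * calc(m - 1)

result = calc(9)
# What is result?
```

calc(9) = 9 * 8 * 7 * 6 * 5 * 4 * 3 * 2 * 3 = 1088640

Answer: 1088640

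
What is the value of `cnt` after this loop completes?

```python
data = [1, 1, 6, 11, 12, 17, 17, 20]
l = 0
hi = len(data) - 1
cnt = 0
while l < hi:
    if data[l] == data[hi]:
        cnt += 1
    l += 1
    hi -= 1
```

Count matching pairs from ends
`cnt` takes the values: 0

Answer: 0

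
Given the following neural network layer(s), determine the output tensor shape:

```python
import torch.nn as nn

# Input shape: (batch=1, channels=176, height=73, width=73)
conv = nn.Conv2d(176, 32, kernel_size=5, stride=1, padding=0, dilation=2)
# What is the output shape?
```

Input: (1, 176, 73, 73) -> Output: (1, 32, 65, 65)

Answer: (1, 32, 65, 65)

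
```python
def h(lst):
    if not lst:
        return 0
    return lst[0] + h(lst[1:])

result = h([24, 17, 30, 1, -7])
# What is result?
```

24 + 17 + 30 + 1 + (-7) + 0 = 65

Answer: 65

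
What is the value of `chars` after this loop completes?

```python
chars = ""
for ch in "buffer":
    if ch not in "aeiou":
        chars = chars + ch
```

Remove vowels from 'buffer'
`chars` takes the values: "" → "b" → "bf" → "bff" → "bffr"

Answer: "bffr"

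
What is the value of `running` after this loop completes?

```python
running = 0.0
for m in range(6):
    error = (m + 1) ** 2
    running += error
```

Sum of squared losses 1² + 2² + ... + 6²
`running` takes the values: 0.0 → 1.0 → 5.0 → 14.0 → 30.0 → 55.0 → 91.0

Answer: 91.0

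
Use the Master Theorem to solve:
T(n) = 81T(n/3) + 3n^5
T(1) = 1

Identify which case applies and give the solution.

a=81, b=3, f(n)=3n^5. log_3(81) = 4. Since c=5 > 4 and the regularity condition holds (81(n/3)^5 = (81/3^5)n^5 with 81/3^5 < 1), Case 3 applies: T(n) = Θ(f(n)) = O(n^5).

Answer: O(n^5) - Case 3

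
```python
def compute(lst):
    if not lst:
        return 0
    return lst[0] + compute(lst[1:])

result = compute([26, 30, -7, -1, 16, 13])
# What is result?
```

26 + 30 + (-7) + (-1) + 16 + 13 + 0 = 77

Answer: 77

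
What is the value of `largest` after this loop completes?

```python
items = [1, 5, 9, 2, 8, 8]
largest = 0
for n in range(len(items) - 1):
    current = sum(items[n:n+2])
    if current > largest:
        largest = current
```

Max sum of 2-element window in [1, 5, 9, 2, 8, 8]
`largest` takes the values: 0 → 6 → 14 → 16

Answer: 16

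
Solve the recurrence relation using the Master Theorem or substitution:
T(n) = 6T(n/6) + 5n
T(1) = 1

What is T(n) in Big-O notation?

By Master Theorem: a=6, b=6, f(n)=5n. Since log_6(6) = 1 and f(n) = Θ(n^1), Case 2 applies. T(n) = O(n log n).

Answer: O(n log n)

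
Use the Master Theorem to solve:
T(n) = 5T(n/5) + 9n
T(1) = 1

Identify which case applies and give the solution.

a=5, b=5, f(n)=9n. log_5(5) = 1. Since c=1 = 1, Case 2 applies: T(n) = Θ(n^log_b(a) · log n) = O(n log n).

Answer: O(n log n) - Case 2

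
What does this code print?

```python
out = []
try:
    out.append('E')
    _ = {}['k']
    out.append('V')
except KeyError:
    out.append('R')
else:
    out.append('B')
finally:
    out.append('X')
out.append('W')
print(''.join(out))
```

Execution trace: 'E' (try body) → 'R' (except KeyError) → 'X' (finally) → 'W' (after the try/except). Output: ERXW

Answer: ERXW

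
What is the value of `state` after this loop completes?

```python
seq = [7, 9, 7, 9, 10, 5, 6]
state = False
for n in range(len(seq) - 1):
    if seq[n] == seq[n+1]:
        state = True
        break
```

Check consecutive duplicates in [7, 9, 7, 9, 10, 5, 6]
`state` takes the values: False

Answer: False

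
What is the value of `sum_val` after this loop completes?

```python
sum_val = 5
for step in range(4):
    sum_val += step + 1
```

Start at 5, add 1 to 4 = 15
`sum_val` takes the values: 5 → 6 → 8 → 11 → 15

Answer: 15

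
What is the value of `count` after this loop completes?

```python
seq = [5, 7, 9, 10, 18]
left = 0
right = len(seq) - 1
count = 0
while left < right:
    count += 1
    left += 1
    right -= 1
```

Iterations until pointers meet (list length 5)
`count` takes the values: 0 → 1 → 2

Answer: 2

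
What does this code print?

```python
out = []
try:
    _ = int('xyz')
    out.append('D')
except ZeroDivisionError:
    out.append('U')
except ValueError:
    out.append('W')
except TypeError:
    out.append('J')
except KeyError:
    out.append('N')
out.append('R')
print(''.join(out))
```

Execution trace: 'W' (except ValueError) → 'R' (after the try/except). Output: WR

Answer: WR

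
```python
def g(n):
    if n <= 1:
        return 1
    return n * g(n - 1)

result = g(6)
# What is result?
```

g(6) = 6 * 5 * 4 * 3 * 2 * 1 = 720

Answer: 720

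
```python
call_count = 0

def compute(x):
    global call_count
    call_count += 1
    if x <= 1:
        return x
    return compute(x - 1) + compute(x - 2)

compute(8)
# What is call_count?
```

Calls(x) = 1 + Calls(x-1) + Calls(x-2); Calls(0)=Calls(1)=1. For x=8 this gives 67.

Answer: 67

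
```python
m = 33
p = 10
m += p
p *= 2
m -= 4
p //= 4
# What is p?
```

Trace:
`m = 33` → m = 33
`p = 10` → p = 10
`m += p` → m = 43
`p *= 2` → p = 20
`m -= 4` → m = 39
`p //= 4` → p = 5
So p = 5

Answer: 5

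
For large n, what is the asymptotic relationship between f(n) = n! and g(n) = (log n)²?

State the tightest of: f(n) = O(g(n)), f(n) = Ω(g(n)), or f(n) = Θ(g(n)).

n! vs (log n)²: f(n) = Ω(g(n)) but not O(g(n)) — n! grows strictly faster than (log n)².

Answer: f(n) = Ω(g(n)) but not O(g(n)) — n! grows strictly faster than (log n)².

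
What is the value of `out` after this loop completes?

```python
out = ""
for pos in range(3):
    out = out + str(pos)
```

Concatenate digits 0 to 2
`out` takes the values: "" → "0" → "01" → "012"

Answer: "012"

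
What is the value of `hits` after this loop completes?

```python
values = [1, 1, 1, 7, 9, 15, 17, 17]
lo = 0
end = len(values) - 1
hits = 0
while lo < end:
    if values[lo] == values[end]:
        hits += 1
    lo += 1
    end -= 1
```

Count matching pairs from ends
`hits` takes the values: 0

Answer: 0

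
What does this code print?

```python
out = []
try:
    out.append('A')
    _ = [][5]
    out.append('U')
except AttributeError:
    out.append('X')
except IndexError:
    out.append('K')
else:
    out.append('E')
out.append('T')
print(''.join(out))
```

Execution trace: 'A' (try body) → 'K' (except IndexError) → 'T' (after the try/except). Output: AKT

Answer: AKT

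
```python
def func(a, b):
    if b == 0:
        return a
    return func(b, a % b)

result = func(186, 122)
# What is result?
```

func(186, 122) -> func(122, 64) -> func(64, 58) -> func(58, 6) -> func(6, 4) -> func(4, 2) -> func(2, 0) -> 2

Answer: 2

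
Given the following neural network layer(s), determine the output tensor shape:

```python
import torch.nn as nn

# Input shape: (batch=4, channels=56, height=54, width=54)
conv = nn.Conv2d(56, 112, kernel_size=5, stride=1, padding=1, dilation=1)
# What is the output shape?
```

Input: (4, 56, 54, 54) -> Output: (4, 112, 52, 52)

Answer: (4, 112, 52, 52)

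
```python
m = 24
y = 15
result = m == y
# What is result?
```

Trace:
`m = 24` → m = 24
`y = 15` → y = 15
`result = m == y` → result = False
So result = False

Answer: False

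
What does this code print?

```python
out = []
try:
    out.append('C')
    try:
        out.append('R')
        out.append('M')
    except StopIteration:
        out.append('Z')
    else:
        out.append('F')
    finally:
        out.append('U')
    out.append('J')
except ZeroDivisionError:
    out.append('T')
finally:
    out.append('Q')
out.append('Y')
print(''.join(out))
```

Execution trace: 'C' (try body) → 'R' (inner try body) → 'M' (inner try body, no exception) → 'F' (inner else) → 'U' (inner finally) → 'J' (try body, no exception) → 'Q' (finally) → 'Y' (after the try/except). Output: CRMFUJQY

Answer: CRMFUJQY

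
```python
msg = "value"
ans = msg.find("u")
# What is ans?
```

Trace:
`msg = "value"` → msg = 'value'
`ans = msg.find("u")` → ans = 3
So ans = 3

Answer: 3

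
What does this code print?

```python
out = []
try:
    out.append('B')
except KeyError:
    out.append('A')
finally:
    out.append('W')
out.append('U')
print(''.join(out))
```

Execution trace: 'B' (try body, no exception) → 'W' (finally) → 'U' (after the try/except). Output: BWU

Answer: BWU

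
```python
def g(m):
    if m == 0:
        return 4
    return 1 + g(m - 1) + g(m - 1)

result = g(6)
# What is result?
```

g(m) = 1 + 2·g(m-1), g(0)=4. Closed form: (4+1)·2^6 - 1 = 319.

Answer: 319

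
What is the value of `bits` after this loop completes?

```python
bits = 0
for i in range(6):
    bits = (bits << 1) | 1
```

Build 6 consecutive 1-bits: 0b111111
`bits` takes the values: 0 → 1 → 3 → 7 → 15 → 31 → 63

Answer: 63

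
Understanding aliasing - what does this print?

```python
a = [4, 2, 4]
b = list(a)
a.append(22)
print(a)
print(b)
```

Key concept: list() constructor creates copy.
Step by step:
`a = [4, 2, 4]` → a = [4, 2, 4]
`b = list(a)` → b = [4, 2, 4]
`a.append(22)` → a = [4, 2, 4, 22]
`print(a)` → prints [4, 2, 4, 22]
`print(b)` → prints [4, 2, 4]

Answer:
[4, 2, 4, 22]
[4, 2, 4]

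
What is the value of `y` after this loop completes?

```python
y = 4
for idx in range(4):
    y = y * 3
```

Multiply by 3, 4 times: 4 * 3^4 = 324
`y` takes the values: 4 → 12 → 36 → 108 → 324

Answer: 324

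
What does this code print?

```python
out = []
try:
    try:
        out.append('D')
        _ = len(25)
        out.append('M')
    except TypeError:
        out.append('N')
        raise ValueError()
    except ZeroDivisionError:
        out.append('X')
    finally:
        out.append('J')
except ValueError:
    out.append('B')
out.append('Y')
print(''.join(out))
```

Execution trace: 'D' (inner try body) → 'N' (inner except TypeError) → 'J' (inner finally) → 'B' (outer except ValueError) → 'Y' (after the try/except). Output: DNJBY

Answer: DNJBY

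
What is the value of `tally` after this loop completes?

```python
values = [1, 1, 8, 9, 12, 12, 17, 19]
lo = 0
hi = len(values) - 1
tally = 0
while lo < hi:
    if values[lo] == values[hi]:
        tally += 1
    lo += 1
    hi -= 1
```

Count matching pairs from ends
`tally` takes the values: 0

Answer: 0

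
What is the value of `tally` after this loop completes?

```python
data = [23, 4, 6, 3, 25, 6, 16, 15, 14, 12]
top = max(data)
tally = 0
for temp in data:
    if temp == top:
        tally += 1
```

Count of max value 25 in [23, 4, 6, 3, 25, 6, 16, 15, 14, 12]
`tally` takes the values: 0 → 1

Answer: 1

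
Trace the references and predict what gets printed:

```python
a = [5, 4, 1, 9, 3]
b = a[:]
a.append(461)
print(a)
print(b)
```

Key concept: slice [:] creates copy.
Step by step:
`a = [5, 4, 1, 9, 3]` → a = [5, 4, 1, 9, 3]
`b = a[:]` → b = [5, 4, 1, 9, 3]
`a.append(461)` → a = [5, 4, 1, 9, 3, 461]
`print(a)` → prints [5, 4, 1, 9, 3, 461]
`print(b)` → prints [5, 4, 1, 9, 3]

Answer:
[5, 4, 1, 9, 3, 461]
[5, 4, 1, 9, 3]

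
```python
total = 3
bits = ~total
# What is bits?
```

Trace:
`total = 3` → total = 3
`bits = ~total` → bits = -4
So bits = -4

Answer: -4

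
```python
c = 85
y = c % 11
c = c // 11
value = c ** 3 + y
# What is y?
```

Trace:
`c = 85` → c = 85
`y = c % 11` → y = 8
`c = c // 11` → c = 7
`value = c ** 3 + y` → value = 351
So y = 8

Answer: 8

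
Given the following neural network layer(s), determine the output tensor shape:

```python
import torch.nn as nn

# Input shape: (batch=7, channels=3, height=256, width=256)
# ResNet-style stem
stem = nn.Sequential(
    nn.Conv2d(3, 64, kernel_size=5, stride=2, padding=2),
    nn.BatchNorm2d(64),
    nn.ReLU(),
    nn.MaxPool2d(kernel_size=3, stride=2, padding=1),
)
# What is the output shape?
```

Input: (7, 3, 256, 256) -> after Conv2d 5x5 stride=2: (7, 64, 128, 128) -> Output: (7, 64, 64, 64)

Answer: (7, 64, 64, 64)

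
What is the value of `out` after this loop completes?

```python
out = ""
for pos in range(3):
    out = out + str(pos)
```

Concatenate digits 0 to 2
`out` takes the values: "" → "0" → "01" → "012"

Answer: "012"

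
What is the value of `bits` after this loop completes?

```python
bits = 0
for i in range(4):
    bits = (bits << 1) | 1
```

Build 4 consecutive 1-bits: 0b1111
`bits` takes the values: 0 → 1 → 3 → 7 → 15

Answer: 15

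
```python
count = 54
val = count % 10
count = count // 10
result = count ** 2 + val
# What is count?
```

Trace:
`count = 54` → count = 54
`val = count % 10` → val = 4
`count = count // 10` → count = 5
`result = count ** 2 + val` → result = 29
So count = 5

Answer: 5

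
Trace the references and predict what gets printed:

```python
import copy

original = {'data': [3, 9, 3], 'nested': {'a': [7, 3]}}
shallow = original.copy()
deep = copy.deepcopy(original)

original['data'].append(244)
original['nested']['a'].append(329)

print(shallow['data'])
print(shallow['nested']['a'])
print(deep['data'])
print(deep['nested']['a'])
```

Key concept: comparing shallow vs deep copy.
Step by step:
`original = {'data': [3, 9, 3], 'nested': {'a': [7, 3]}}` → original = {'data': [3, 9, 3], 'nested': {'a': [7, 3]}}
`shallow = original.copy()` → shallow = {'data': [3, 9, 3], 'nested': {'a': [7, 3]}}
`deep = copy.deepcopy(original)` → deep = {'data': [3, 9, 3], 'nested': {'a': [7, 3]}}
`original['data'].append(244)` → original = {'data': [3, 9, 3, 244], 'nested': {'a': [7, 3]}}; shallow = {'data': [3, 9, 3, 244], 'nested': {'a': [7, 3]}}
`original['nested']['a'].append(329)` → original = {'data': [3, 9, 3, 244], 'nested': {'a': [7, 3, 329]}}; shallow = {'data': [3, 9, 3, 244], 'nested': {'a': [7, 3, 329]}}
`print(shallow['data'])` → prints [3, 9, 3, 244]
`print(shallow['nested']['a'])` → prints [7, 3, 329]
`print(deep['data'])` → prints [3, 9, 3]
`print(deep['nested']['a'])` → prints [7, 3]

Answer:
[3, 9, 3, 244]
[7, 3, 329]
[3, 9, 3]
[7, 3]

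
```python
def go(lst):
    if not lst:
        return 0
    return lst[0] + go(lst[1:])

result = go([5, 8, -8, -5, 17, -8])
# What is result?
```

5 + 8 + (-8) + (-5) + 17 + (-8) + 0 = 9

Answer: 9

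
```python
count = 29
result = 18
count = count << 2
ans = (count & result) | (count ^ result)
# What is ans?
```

Trace:
`count = 29` → count = 29
`result = 18` → result = 18
`count = count << 2` → count = 116
`ans = (count & result) | (count ^ result)` → ans = 118
So ans = 118

Answer: 118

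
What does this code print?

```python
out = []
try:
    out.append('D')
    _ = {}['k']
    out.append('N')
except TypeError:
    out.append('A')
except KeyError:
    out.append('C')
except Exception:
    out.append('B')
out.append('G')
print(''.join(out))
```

Execution trace: 'D' (try body) → 'C' (except KeyError) → 'G' (after the try/except). Output: DCG

Answer: DCG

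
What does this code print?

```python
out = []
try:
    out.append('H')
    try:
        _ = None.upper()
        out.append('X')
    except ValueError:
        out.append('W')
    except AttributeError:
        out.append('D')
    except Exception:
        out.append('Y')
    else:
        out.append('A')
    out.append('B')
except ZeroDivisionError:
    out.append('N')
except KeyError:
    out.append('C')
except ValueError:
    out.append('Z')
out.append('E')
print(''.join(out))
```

Execution trace: 'H' (try body) → 'D' (inner except AttributeError) → 'B' (try body, no exception) → 'E' (after the try/except). Output: HDBE

Answer: HDBE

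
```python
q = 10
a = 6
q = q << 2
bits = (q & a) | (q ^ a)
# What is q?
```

Trace:
`q = 10` → q = 10
`a = 6` → a = 6
`q = q << 2` → q = 40
`bits = (q & a) | (q ^ a)` → bits = 46
So q = 40

Answer: 40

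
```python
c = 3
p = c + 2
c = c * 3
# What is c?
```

Trace:
`c = 3` → c = 3
`p = c + 2` → p = 5
`c = c * 3` → c = 9
So c = 9

Answer: 9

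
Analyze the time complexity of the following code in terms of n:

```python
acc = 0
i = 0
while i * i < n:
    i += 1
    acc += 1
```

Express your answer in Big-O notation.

Each loop level contributes: √n. Multiplying the contributions gives O(√n).

Answer: O(√n)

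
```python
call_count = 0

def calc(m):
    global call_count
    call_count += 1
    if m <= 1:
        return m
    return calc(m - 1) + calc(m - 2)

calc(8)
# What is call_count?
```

Calls(m) = 1 + Calls(m-1) + Calls(m-2); Calls(0)=Calls(1)=1. For m=8 this gives 67.

Answer: 67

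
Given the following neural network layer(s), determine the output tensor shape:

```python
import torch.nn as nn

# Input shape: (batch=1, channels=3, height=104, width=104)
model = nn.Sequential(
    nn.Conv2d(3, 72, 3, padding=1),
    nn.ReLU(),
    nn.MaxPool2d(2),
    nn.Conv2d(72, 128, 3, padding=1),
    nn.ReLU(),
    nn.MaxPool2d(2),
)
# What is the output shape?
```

Input: (1, 3, 104, 104) -> after first Conv2d: (1, 72, 104, 104) -> after first MaxPool2d: (1, 72, 52, 52) -> after second Conv2d: (1, 128, 52, 52) -> Output: (1, 128, 26, 26)

Answer: (1, 128, 26, 26)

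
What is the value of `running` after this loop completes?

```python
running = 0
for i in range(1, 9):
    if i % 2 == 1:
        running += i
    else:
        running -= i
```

Add odd, subtract even
`running` takes the values: 0 → 1 → -1 → 2 → -2 → 3 → -3 → 4 → -4

Answer: -4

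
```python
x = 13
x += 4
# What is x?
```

Trace:
`x = 13` → x = 13
`x += 4` → x = 17
So x = 17

Answer: 17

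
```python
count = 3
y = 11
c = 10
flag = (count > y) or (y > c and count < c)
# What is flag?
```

Trace:
`count = 3` → count = 3
`y = 11` → y = 11
`c = 10` → c = 10
`flag = (count > y) or (y > c and count < c)` → flag = True
So flag = True

Answer: True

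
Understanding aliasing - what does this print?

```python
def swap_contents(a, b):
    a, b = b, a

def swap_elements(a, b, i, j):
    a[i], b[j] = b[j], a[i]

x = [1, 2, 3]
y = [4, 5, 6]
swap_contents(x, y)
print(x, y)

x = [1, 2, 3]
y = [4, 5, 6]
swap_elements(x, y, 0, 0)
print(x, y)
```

Key concept: parameter rebinding vs mutation.
Step by step:
`x = [1, 2, 3]` → x = [1, 2, 3]
`y = [4, 5, 6]` → y = [4, 5, 6]
`swap_contents(x, y)` → no visible change to tracked variables
`print(x, y)` → prints [1, 2, 3] [4, 5, 6]
`x = [1, 2, 3]` → x = [1, 2, 3]
`y = [4, 5, 6]` → y = [4, 5, 6]
`swap_elements(x, y, 0, 0)` → x = [4, 2, 3]; y = [1, 5, 6]
`print(x, y)` → prints [4, 2, 3] [1, 5, 6]

Answer:
[1, 2, 3] [4, 5, 6]
[4, 2, 3] [1, 5, 6]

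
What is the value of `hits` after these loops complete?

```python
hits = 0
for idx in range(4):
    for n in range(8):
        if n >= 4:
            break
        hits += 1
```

Inner breaks at 4, outer runs 4 times
`hits` takes the values: 0 → 1 → 2 → 3 → 4 → 5 → 6 → 7 → 8 → 9 → 10 → 11 → 12 → 13 → 14 → 15 → 16

Answer: 16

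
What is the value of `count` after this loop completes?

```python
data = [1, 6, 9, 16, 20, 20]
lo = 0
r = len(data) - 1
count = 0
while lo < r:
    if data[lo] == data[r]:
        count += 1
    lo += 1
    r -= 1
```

Count matching pairs from ends
`count` takes the values: 0

Answer: 0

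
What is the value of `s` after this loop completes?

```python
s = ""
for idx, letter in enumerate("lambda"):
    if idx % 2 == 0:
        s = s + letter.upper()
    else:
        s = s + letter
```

Uppercase even positions in 'lambda'
`s` takes the values: "" → "L" → "La" → "LaM" → "LaMb" → "LaMbD" → "LaMbDa"

Answer: "LaMbDa"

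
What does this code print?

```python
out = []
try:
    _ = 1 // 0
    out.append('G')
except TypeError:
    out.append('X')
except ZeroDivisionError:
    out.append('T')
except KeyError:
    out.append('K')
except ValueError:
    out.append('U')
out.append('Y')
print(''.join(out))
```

Execution trace: 'T' (except ZeroDivisionError) → 'Y' (after the try/except). Output: TY

Answer: TY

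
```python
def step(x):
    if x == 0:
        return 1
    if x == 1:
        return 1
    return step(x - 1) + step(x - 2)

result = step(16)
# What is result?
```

Build up from base cases: step(0)=1, step(1)=1, step(2)=2, step(3)=3, step(4)=5, step(5)=8, step(6)=13, ..., step(16)=1597

Answer: 1597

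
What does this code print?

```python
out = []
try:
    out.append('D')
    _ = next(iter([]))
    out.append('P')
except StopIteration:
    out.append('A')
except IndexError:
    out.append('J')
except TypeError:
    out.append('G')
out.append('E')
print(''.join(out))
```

Execution trace: 'D' (try body) → 'A' (except StopIteration) → 'E' (after the try/except). Output: DAE

Answer: DAE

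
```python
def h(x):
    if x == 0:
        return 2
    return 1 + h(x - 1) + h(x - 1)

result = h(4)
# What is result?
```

h(x) = 1 + 2·h(x-1), h(0)=2. Closed form: (2+1)·2^4 - 1 = 47.

Answer: 47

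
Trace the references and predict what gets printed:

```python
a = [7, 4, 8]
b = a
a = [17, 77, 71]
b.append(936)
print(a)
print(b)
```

Key concept: rebinding vs mutation: a is rebound to a new list, b still points at the original.
Step by step:
`a = [7, 4, 8]` → a = [7, 4, 8]
`b = a` → b = [7, 4, 8] (same object as a)
`a = [17, 77, 71]` → a = [17, 77, 71]
`b.append(936)` → b = [7, 4, 8, 936]
`print(a)` → prints [17, 77, 71]
`print(b)` → prints [7, 4, 8, 936]

Answer:
[17, 77, 71]
[7, 4, 8, 936]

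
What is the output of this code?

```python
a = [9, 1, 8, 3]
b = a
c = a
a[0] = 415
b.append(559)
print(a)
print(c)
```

Key concept: multiple aliases.
Step by step:
`a = [9, 1, 8, 3]` → a = [9, 1, 8, 3]
`b = a` → b = [9, 1, 8, 3] (same object as a)
`c = a` → c = [9, 1, 8, 3] (same object as a, b)
`a[0] = 415` → a = [415, 1, 8, 3] (same object as b, c); b = [415, 1, 8, 3] (same object as a, c); c = [415, 1, 8, 3] (same object as a, b)
`b.append(559)` → a = [415, 1, 8, 3, 559] (same object as b, c); b = [415, 1, 8, 3, 559] (same object as a, c); c = [415, 1, 8, 3, 559] (same object as a, b)
`print(a)` → prints [415, 1, 8, 3, 559]
`print(c)` → prints [415, 1, 8, 3, 559]

Answer:
[415, 1, 8, 3, 559]
[415, 1, 8, 3, 559]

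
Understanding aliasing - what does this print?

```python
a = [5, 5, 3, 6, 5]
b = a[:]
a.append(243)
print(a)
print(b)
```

Key concept: slice [:] creates copy.
Step by step:
`a = [5, 5, 3, 6, 5]` → a = [5, 5, 3, 6, 5]
`b = a[:]` → b = [5, 5, 3, 6, 5]
`a.append(243)` → a = [5, 5, 3, 6, 5, 243]
`print(a)` → prints [5, 5, 3, 6, 5, 243]
`print(b)` → prints [5, 5, 3, 6, 5]

Answer:
[5, 5, 3, 6, 5, 243]
[5, 5, 3, 6, 5]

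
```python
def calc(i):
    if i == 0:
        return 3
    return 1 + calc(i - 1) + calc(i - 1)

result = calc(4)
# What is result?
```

calc(i) = 1 + 2·calc(i-1), calc(0)=3. Closed form: (3+1)·2^4 - 1 = 63.

Answer: 63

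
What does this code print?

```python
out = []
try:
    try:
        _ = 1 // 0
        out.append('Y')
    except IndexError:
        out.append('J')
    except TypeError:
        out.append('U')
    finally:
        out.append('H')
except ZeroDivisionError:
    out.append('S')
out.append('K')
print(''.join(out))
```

Execution trace: 'H' (finally) → 'S' (outer except ZeroDivisionError) → 'K' (after the try/except). Output: HSK

Answer: HSK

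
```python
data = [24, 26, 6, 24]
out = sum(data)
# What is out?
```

Trace:
`data = [24, 26, 6, 24]` → data = [24, 26, 6, 24]
`out = sum(data)` → out = 80
So out = 80

Answer: 80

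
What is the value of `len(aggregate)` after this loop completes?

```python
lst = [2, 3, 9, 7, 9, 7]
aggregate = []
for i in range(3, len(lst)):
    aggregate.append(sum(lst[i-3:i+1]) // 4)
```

Number of 4-element averages
`aggregate` takes the values: [] → [5] → [5, 7] → [5, 7, 8]
So `len(aggregate)` = 3

Answer: 3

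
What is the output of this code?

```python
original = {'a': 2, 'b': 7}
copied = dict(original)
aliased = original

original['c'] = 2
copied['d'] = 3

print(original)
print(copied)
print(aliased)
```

Key concept: dict() creates copy, assignment creates alias.
Step by step:
`original = {'a': 2, 'b': 7}` → original = {'a': 2, 'b': 7}
`copied = dict(original)` → copied = {'a': 2, 'b': 7}
`aliased = original` → aliased = {'a': 2, 'b': 7} (same object as original)
`original['c'] = 2` → original = {'a': 2, 'b': 7, 'c': 2} (same object as aliased); aliased = {'a': 2, 'b': 7, 'c': 2} (same object as original)
`copied['d'] = 3` → copied = {'a': 2, 'b': 7, 'd': 3}
`print(original)` → prints {'a': 2, 'b': 7, 'c': 2}
`print(copied)` → prints {'a': 2, 'b': 7, 'd': 3}
`print(aliased)` → prints {'a': 2, 'b': 7, 'c': 2}

Answer:
{'a': 2, 'b': 7, 'c': 2}
{'a': 2, 'b': 7, 'd': 3}
{'a': 2, 'b': 7, 'c': 2}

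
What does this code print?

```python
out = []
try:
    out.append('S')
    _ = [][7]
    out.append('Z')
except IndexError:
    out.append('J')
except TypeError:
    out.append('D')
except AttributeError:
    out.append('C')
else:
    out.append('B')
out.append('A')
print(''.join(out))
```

Execution trace: 'S' (try body) → 'J' (except IndexError) → 'A' (after the try/except). Output: SJA

Answer: SJA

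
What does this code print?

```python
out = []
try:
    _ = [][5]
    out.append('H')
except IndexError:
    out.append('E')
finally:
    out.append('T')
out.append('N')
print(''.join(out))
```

Execution trace: 'E' (except IndexError) → 'T' (finally) → 'N' (after the try/except). Output: ETN

Answer: ETN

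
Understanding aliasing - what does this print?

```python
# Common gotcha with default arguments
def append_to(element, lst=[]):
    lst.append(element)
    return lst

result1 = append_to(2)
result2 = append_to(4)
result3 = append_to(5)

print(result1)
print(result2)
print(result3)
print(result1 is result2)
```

Key concept: mutable default argument gotcha.
Step by step:
`result1 = append_to(2)` → result1 = [2]
`result2 = append_to(4)` → result1 = [2, 4] (same object as result2); result2 = [2, 4] (same object as result1)
`result3 = append_to(5)` → result1 = [2, 4, 5] (same object as result2, result3); result2 = [2, 4, 5] (same object as result1, result3); result3 = [2, 4, 5] (same object as result1, result2)
`print(result1)` → prints [2, 4, 5]
`print(result2)` → prints [2, 4, 5]
`print(result3)` → prints [2, 4, 5]
`print(result1 is result2)` → prints True

Answer:
[2, 4, 5]
[2, 4, 5]
[2, 4, 5]
True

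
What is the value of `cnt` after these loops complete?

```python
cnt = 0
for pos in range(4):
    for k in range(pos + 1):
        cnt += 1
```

Triangle: 1 + 2 + ... + 4
`cnt` takes the values: 0 → 1 → 2 → 3 → 4 → 5 → 6 → 7 → 8 → 9 → 10

Answer: 10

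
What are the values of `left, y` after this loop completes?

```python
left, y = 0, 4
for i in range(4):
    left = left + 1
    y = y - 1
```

left goes 0→4, y goes 4→0
`left, y` takes the values: (0, 4) → (1, 4) → (1, 3) → (2, 3) → (2, 2) → (3, 2) → (3, 1) → (4, 1) → (4, 0)

Answer: 4, 0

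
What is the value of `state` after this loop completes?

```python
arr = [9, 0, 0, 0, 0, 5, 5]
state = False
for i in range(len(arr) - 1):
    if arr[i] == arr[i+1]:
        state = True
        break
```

Check consecutive duplicates in [9, 0, 0, 0, 0, 5, 5]
`state` takes the values: False → True

Answer: True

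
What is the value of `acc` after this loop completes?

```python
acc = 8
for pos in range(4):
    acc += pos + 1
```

Start at 8, add 1 to 4 = 18
`acc` takes the values: 8 → 9 → 11 → 14 → 18

Answer: 18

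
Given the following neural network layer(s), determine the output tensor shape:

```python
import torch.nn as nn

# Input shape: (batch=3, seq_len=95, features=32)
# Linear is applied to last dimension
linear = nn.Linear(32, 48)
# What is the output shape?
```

Input: (3, 95, 32) -> Output: (3, 95, 48)

Answer: (3, 95, 48)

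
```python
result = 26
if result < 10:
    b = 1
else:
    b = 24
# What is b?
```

Trace:
`result = 26` → result = 26
`if result < 10: ...` → result < 10 is False, take else branch → b = 24
So b = 24

Answer: 24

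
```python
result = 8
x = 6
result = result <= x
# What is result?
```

Trace:
`result = 8` → result = 8
`x = 6` → x = 6
`result = result <= x` → result = False
So result = False

Answer: False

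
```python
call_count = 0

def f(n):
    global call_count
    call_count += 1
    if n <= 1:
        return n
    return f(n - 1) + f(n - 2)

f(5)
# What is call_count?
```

Calls(n) = 1 + Calls(n-1) + Calls(n-2); Calls(0)=Calls(1)=1. For n=5 this gives 15.

Answer: 15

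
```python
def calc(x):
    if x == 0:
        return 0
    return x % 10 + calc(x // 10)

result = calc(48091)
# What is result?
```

Sum of digits of 48091: 1 + 9 + 0 + 8 + 4 = 22

Answer: 22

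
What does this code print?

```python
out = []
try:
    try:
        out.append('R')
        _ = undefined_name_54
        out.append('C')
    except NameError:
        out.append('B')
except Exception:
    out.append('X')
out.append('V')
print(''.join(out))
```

Execution trace: 'R' (inner try body) → 'B' (inner except NameError) → 'V' (after the try/except). Output: RBV

Answer: RBV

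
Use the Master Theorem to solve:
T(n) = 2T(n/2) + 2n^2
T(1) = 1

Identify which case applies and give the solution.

a=2, b=2, f(n)=2n^2. log_2(2) = 1. Since c=2 > 1 and the regularity condition holds (2(n/2)^2 = (2/2^2)n^2 with 2/2^2 < 1), Case 3 applies: T(n) = Θ(f(n)) = O(n^2).

Answer: O(n^2) - Case 3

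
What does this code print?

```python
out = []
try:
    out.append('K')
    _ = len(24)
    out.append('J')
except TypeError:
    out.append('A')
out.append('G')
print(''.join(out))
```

Execution trace: 'K' (try body) → 'A' (except TypeError) → 'G' (after the try/except). Output: KAG

Answer: KAG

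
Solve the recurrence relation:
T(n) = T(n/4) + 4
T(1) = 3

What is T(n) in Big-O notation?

Each step divides n by 4 and adds 4. After log_4(n) steps we reach T(1)=3. So T(n) = 4·log_4(n) + 3 = O(log n).

Answer: O(log n)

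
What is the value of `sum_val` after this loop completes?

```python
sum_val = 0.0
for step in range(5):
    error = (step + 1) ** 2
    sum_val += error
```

Sum of squared losses 1² + 2² + ... + 5²
`sum_val` takes the values: 0.0 → 1.0 → 5.0 → 14.0 → 30.0 → 55.0

Answer: 55.0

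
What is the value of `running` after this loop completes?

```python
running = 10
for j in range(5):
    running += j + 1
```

Start at 10, add 1 to 5 = 25
`running` takes the values: 10 → 11 → 13 → 16 → 20 → 25

Answer: 25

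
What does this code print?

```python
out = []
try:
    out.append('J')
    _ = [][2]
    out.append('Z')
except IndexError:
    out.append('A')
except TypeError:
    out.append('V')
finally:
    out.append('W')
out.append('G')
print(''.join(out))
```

Execution trace: 'J' (try body) → 'A' (except IndexError) → 'W' (finally) → 'G' (after the try/except). Output: JAWG

Answer: JAWG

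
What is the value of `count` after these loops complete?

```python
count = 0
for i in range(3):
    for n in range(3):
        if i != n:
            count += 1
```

3² - 3 (exclude diagonal)
`count` takes the values: 0 → 1 → 2 → 3 → 4 → 5 → 6

Answer: 6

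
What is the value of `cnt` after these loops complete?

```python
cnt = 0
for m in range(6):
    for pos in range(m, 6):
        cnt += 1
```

Upper triangle: 6 + 5 + ... + 1
`cnt` takes the values: 0 → 1 → 2 → 3 → 4 → 5 → 6 → 7 → 8 → 9 → 10 → 11 → 12 → 13 → 14 → 15 → 16 → 17 → 18 → 19 → 20 → 21

Answer: 21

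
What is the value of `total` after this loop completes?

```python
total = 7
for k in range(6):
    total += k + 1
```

Start at 7, add 1 to 6 = 28
`total` takes the values: 7 → 8 → 10 → 13 → 17 → 22 → 28

Answer: 28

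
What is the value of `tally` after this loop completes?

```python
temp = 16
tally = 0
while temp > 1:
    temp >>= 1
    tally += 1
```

Count right shifts until 1
`tally` takes the values: 0 → 1 → 2 → 3 → 4

Answer: 4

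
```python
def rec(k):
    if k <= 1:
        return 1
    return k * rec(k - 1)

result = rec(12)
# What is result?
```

rec(12) = 12 * 11 * 10 * 9 * 8 * 7 * 6 * 5 * 4 * 3 * 2 * 1 = 479001600

Answer: 479001600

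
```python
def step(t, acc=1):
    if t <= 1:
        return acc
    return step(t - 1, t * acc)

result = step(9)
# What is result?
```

Accumulator trace (n, acc): (9, 1) -> (8, 9) -> (7, 72) -> (6, 504) -> (5, 3024) -> (4, 15120) -> (3, 60480) -> (2, 181440) -> (1, 362880) -> return 362880

Answer: 362880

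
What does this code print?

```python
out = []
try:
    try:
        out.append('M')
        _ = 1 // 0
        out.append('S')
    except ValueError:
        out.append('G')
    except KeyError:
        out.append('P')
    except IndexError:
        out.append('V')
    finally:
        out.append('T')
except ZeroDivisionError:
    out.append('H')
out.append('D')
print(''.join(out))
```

Execution trace: 'M' (inner try body) → 'T' (inner finally) → 'H' (outer except ZeroDivisionError) → 'D' (after the try/except). Output: MTHD

Answer: MTHD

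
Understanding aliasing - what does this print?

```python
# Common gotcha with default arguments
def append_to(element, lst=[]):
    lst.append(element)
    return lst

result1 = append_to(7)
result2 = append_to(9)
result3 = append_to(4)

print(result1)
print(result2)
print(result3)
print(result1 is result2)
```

Key concept: mutable default argument gotcha.
Step by step:
`result1 = append_to(7)` → result1 = [7]
`result2 = append_to(9)` → result1 = [7, 9] (same object as result2); result2 = [7, 9] (same object as result1)
`result3 = append_to(4)` → result1 = [7, 9, 4] (same object as result2, result3); result2 = [7, 9, 4] (same object as result1, result3); result3 = [7, 9, 4] (same object as result1, result2)
`print(result1)` → prints [7, 9, 4]
`print(result2)` → prints [7, 9, 4]
`print(result3)` → prints [7, 9, 4]
`print(result1 is result2)` → prints True

Answer:
[7, 9, 4]
[7, 9, 4]
[7, 9, 4]
True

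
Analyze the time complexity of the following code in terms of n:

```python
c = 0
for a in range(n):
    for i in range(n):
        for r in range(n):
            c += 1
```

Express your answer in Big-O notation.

Each loop level contributes: n × n × n. Multiplying the contributions gives O(n^3).

Answer: O(n^3)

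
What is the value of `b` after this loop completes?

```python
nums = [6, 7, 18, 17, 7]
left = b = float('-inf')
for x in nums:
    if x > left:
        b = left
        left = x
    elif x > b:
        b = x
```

Second largest (with repeats) in [6, 7, 18, 17, 7]
`b` takes the values: -inf → 6 → 7 → 17

Answer: 17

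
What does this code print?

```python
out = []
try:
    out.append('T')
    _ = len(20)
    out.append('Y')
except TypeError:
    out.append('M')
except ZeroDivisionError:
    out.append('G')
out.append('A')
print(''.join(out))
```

Execution trace: 'T' (try body) → 'M' (except TypeError) → 'A' (after the try/except). Output: TMA

Answer: TMA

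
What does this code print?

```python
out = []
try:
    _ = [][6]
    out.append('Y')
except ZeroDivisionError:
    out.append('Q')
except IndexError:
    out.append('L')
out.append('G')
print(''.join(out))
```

Execution trace: 'L' (except IndexError) → 'G' (after the try/except). Output: LG

Answer: LG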